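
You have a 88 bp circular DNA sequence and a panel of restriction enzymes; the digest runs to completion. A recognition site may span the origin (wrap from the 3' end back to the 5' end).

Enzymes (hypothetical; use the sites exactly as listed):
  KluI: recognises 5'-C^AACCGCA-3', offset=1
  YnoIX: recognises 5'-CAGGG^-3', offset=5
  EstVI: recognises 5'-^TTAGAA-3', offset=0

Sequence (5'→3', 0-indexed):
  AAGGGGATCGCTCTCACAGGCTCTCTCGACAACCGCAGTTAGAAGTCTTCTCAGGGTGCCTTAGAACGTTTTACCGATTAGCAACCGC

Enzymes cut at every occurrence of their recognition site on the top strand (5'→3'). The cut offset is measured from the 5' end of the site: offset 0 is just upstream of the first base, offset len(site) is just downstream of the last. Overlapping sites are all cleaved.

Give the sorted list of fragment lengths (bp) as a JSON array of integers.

[4,8,18,22,36]

Per-enzyme occurrences:
  KluI (CAACCGCA, off=1): starts [29, 81] → cuts [30, 82]
  YnoIX (CAGGG, off=5): starts [51] → cuts [56]
  EstVI (TTAGAA, off=0): starts [38, 60] → cuts [38, 60]

All cut coordinates (distinct, sorted): [30, 38, 56, 60, 82]

Fragments:
  30→38: 8 bp
  38→56: 18 bp
  56→60: 4 bp
  60→82: 22 bp
  82→30 (wrap): 88-82+30 = 36 bp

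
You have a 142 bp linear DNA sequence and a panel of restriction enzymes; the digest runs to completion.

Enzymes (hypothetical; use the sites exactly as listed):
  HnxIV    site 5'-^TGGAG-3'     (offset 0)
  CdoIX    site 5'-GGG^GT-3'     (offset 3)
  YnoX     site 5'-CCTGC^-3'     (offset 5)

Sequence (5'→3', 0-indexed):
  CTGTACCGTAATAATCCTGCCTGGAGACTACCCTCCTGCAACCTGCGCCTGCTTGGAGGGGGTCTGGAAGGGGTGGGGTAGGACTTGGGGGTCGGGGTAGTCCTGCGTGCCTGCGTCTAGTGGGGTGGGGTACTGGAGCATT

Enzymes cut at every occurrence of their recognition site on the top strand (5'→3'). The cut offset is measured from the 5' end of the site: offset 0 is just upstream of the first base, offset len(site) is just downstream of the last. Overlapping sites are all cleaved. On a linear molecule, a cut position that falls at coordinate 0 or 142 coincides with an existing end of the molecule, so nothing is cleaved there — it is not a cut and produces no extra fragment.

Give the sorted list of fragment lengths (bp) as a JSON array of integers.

Site scan:
  HnxIV TGGAG/0: at [21, 53, 133] ⇒ [21, 53, 133]
  CdoIX GGGGT/3: at [58, 69, 74, 87, 93, 121, 126] ⇒ [61, 72, 77, 90, 96, 124, 129]
  YnoX CCTGC/5: at [15, 34, 41, 47, 101, 109] ⇒ [20, 39, 46, 52, 106, 114]

Pooled cuts: [20, 21, 39, 46, 52, 53, 61, 72, 77, 90, 96, 106, 114, 124, 129, 133]

Fragments:
  [0,20): 20 bp
  [20,21): 1 bp
  [21,39): 18 bp
  [39,46): 7 bp
  [46,52): 6 bp
  [52,53): 1 bp
  [53,61): 8 bp
  [61,72): 11 bp
  [72,77): 5 bp
  [77,90): 13 bp
  [90,96): 6 bp
  [96,106): 10 bp
  [106,114): 8 bp
  [114,124): 10 bp
  [124,129): 5 bp
  [129,133): 4 bp
  [133,142): 9 bp

[1,1,4,5,5,6,6,7,8,8,9,10,10,11,13,18,20]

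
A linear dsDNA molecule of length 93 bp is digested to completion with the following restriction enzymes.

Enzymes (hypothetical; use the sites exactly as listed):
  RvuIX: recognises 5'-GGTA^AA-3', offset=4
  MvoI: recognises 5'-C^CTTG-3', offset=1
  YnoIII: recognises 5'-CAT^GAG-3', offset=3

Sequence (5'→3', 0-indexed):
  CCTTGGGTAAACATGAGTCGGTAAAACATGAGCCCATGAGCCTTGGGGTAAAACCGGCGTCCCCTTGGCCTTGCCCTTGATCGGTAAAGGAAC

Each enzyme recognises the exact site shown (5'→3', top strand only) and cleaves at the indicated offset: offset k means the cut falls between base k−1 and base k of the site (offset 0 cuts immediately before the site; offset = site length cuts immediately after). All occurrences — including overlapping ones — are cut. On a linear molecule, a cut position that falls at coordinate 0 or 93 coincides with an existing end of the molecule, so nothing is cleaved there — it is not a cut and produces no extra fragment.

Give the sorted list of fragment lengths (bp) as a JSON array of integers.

[1,4,5,6,6,6,7,8,8,9,9,11,13]

Site scan:
  RvuIX (GGTAAA, off=4): starts [5, 19, 46, 82] → cuts [9, 23, 50, 86]
  MvoI (CCTTG, off=1): starts [0, 40, 62, 68, 74] → cuts [1, 41, 63, 69, 75]
  YnoIII (CATGAG, off=3): starts [11, 26, 34] → cuts [14, 29, 37]

Pooled cuts: [1, 9, 14, 23, 29, 37, 41, 50, 63, 69, 75, 86]

Fragment lengths:
  [0,1): 1 bp
  [1,9): 8 bp
  [9,14): 5 bp
  [14,23): 9 bp
  [23,29): 6 bp
  [29,37): 8 bp
  [37,41): 4 bp
  [41,50): 9 bp
  [50,63): 13 bp
  [63,69): 6 bp
  [69,75): 6 bp
  [75,86): 11 bp
  [86,93): 7 bp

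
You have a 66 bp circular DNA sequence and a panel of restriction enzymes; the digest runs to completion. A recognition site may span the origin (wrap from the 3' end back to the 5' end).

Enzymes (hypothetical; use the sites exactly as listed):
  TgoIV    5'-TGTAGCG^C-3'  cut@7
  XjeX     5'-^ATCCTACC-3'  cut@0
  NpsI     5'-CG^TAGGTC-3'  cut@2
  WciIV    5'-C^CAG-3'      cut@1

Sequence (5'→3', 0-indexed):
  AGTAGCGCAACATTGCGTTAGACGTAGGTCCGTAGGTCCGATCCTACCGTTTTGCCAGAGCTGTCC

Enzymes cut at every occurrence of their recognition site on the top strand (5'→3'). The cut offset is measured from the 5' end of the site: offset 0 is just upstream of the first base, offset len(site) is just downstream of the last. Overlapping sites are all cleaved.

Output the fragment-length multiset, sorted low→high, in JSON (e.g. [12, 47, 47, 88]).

[8,8,10,15,25]

Per-enzyme occurrences:
  TgoIV (TGTAGCGC, off=7): no sites
  XjeX ATCCTACC/0: at [40] ⇒ [40]
  NpsI CGTAGGTC/2: at [22, 30] ⇒ [24, 32]
  WciIV CCAG/1: at [54, 64] ⇒ [55, 65]

Pooled cuts: [24, 32, 40, 55, 65]

Fragments:
  24→32: 8 bp
  32→40: 8 bp
  40→55: 15 bp
  55→65: 10 bp
  65→24 (wrap): 66-65+24 = 25 bp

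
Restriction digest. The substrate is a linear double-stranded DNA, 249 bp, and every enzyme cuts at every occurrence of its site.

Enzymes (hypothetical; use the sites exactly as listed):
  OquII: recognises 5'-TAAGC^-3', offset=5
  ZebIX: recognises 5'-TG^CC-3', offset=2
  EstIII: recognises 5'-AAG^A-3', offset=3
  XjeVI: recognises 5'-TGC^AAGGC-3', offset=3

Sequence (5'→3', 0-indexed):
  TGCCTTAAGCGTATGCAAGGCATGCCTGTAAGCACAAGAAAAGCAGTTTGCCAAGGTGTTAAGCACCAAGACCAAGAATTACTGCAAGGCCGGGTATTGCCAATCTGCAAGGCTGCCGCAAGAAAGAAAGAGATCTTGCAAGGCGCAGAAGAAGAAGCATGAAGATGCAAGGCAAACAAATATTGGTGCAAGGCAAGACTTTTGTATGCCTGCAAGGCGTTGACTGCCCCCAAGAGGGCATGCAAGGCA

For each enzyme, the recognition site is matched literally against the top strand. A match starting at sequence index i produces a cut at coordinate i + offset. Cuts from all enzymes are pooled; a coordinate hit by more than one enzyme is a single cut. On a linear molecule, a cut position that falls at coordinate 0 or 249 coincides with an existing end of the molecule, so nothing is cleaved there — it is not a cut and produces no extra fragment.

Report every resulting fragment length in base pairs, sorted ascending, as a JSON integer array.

[2,3,4,4,4,5,5,6,6,6,6,7,7,8,8,8,8,9,9,9,9,9,10,11,12,12,13,14,14,21]

Scan for sites:
  OquII TAAGC/5: at [5, 28, 59] ⇒ [10, 33, 64]
  ZebIX TGCC/2: at [0, 22, 48, 97, 113, 206, 224] ⇒ [2, 24, 50, 99, 115, 208, 226]
  EstIII AAGA/3: at [35, 67, 73, 119, 123, 127, 148, 151, 161, 194, 231] ⇒ [38, 70, 76, 122, 126, 130, 151, 154, 164, 197, 234]
  XjeVI TGCAAGGC/3: at [13, 82, 105, 136, 165, 186, 210, 240] ⇒ [16, 85, 108, 139, 168, 189, 213, 243]

All cut coordinates (distinct, sorted): [2, 10, 16, 24, 33, 38, 50, 64, 70, 76, 85, 99, 108, 115, 122, 126, 130, 139, 151, 154, 164, 168, 189, 197, 208, 213, 226, 234, 243]

Fragment lengths:
  [0,2): 2 bp
  [2,10): 8 bp
  [10,16): 6 bp
  [16,24): 8 bp
  [24,33): 9 bp
  [33,38): 5 bp
  [38,50): 12 bp
  [50,64): 14 bp
  [64,70): 6 bp
  [70,76): 6 bp
  [76,85): 9 bp
  [85,99): 14 bp
  [99,108): 9 bp
  [108,115): 7 bp
  [115,122): 7 bp
  [122,126): 4 bp
  [126,130): 4 bp
  [130,139): 9 bp
  [139,151): 12 bp
  [151,154): 3 bp
  [154,164): 10 bp
  [164,168): 4 bp
  [168,189): 21 bp
  [189,197): 8 bp
  [197,208): 11 bp
  [208,213): 5 bp
  [213,226): 13 bp
  [226,234): 8 bp
  [234,243): 9 bp
  [243,249): 6 bp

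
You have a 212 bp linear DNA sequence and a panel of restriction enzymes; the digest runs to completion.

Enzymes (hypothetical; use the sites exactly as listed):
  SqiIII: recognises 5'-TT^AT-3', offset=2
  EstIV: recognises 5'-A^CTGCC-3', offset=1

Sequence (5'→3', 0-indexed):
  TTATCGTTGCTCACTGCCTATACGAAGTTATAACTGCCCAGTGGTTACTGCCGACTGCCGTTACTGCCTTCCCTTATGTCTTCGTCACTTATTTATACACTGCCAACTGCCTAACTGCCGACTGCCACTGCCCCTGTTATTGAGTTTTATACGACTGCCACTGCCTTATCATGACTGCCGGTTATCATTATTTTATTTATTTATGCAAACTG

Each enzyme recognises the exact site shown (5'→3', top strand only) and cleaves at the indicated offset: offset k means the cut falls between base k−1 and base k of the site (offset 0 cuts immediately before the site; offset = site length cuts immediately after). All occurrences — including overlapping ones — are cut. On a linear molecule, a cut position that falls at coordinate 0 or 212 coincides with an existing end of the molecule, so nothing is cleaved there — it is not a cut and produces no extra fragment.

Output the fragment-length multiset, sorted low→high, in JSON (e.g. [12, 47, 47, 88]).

Per-enzyme occurrences:
  SqiIII TTAT/2: at [0, 27, 73, 88, 92, 136, 146, 165, 181, 187, 192, 196, 200] ⇒ [2, 29, 75, 90, 94, 138, 148, 167, 183, 189, 194, 198, 202]
  EstIV ACTGCC/1: at [12, 32, 46, 53, 62, 98, 105, 113, 120, 126, 153, 159, 173] ⇒ [13, 33, 47, 54, 63, 99, 106, 114, 121, 127, 154, 160, 174]

All cut coordinates (distinct, sorted): [2, 13, 29, 33, 47, 54, 63, 75, 90, 94, 99, 106, 114, 121, 127, 138, 148, 154, 160, 167, 174, 183, 189, 194, 198, 202]

Fragments:
  [0,2): 2 bp
  [2,13): 11 bp
  [13,29): 16 bp
  [29,33): 4 bp
  [33,47): 14 bp
  [47,54): 7 bp
  [54,63): 9 bp
  [63,75): 12 bp
  [75,90): 15 bp
  [90,94): 4 bp
  [94,99): 5 bp
  [99,106): 7 bp
  [106,114): 8 bp
  [114,121): 7 bp
  [121,127): 6 bp
  [127,138): 11 bp
  [138,148): 10 bp
  [148,154): 6 bp
  [154,160): 6 bp
  [160,167): 7 bp
  [167,174): 7 bp
  [174,183): 9 bp
  [183,189): 6 bp
  [189,194): 5 bp
  [194,198): 4 bp
  [198,202): 4 bp
  [202,212): 10 bp

[2,4,4,4,4,5,5,6,6,6,6,7,7,7,7,7,8,9,9,10,10,11,11,12,14,15,16]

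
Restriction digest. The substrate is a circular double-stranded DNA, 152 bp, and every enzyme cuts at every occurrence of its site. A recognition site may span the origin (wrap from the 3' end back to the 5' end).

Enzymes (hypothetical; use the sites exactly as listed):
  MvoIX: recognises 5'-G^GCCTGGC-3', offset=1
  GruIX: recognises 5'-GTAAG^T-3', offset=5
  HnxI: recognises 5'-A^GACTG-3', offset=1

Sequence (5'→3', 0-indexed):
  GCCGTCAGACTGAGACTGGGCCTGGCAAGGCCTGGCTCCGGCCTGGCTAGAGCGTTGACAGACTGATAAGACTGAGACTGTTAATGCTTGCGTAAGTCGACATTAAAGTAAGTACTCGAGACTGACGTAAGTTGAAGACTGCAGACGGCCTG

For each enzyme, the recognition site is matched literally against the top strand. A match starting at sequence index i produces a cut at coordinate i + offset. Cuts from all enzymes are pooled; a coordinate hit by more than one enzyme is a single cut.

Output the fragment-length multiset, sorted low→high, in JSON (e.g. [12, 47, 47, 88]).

Site scan:
  MvoIX (GGCCTGGC, off=1): starts [18, 28, 39, 146] → cuts [19, 29, 40, 147]
  GruIX (GTAAGT, off=5): starts [91, 107, 126] → cuts [96, 112, 131]
  HnxI (AGACTG, off=1): starts [6, 12, 59, 68, 74, 118, 135] → cuts [7, 13, 60, 69, 75, 119, 136]

Pooled cuts: [7, 13, 19, 29, 40, 60, 69, 75, 96, 112, 119, 131, 136, 147]

Fragments:
  7→13: 6 bp
  13→19: 6 bp
  19→29: 10 bp
  29→40: 11 bp
  40→60: 20 bp
  60→69: 9 bp
  69→75: 6 bp
  75→96: 21 bp
  96→112: 16 bp
  112→119: 7 bp
  119→131: 12 bp
  131→136: 5 bp
  136→147: 11 bp
  147→7 (wrap): 152-147+7 = 12 bp

[5,6,6,6,7,9,10,11,11,12,12,16,20,21]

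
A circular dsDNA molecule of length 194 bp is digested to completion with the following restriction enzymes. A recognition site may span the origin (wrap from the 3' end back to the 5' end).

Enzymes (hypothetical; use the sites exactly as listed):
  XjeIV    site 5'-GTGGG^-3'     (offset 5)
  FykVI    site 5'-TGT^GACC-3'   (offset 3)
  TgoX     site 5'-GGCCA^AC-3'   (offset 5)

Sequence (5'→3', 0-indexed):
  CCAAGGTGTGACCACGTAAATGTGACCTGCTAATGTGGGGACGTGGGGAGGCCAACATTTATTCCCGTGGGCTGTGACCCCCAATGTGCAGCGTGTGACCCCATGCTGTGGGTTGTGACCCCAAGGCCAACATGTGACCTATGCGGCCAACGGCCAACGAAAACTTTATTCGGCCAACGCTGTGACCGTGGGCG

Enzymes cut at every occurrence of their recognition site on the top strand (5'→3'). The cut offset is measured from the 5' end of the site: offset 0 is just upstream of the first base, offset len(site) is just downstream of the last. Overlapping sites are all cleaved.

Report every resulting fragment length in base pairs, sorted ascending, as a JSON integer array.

[4,4,6,7,7,7,8,9,11,13,14,14,16,16,17,20,21]

Scan for sites:
  XjeIV GTGGG/5: at [34, 42, 66, 107, 187] ⇒ [39, 47, 71, 112, 192]
  FykVI TGTGACC/3: at [6, 20, 72, 93, 113, 132, 180] ⇒ [9, 23, 75, 96, 116, 135, 183]
  TgoX GGCCAAC/5: at [49, 124, 144, 151, 171] ⇒ [54, 129, 149, 156, 176]

All cut coordinates (distinct, sorted): [9, 23, 39, 47, 54, 71, 75, 96, 112, 116, 129, 135, 149, 156, 176, 183, 192]

Fragment lengths:
  9→23: 14 bp
  23→39: 16 bp
  39→47: 8 bp
  47→54: 7 bp
  54→71: 17 bp
  71→75: 4 bp
  75→96: 21 bp
  96→112: 16 bp
  112→116: 4 bp
  116→129: 13 bp
  129→135: 6 bp
  135→149: 14 bp
  149→156: 7 bp
  156→176: 20 bp
  176→183: 7 bp
  183→192: 9 bp
  192→9 (wrap): 194-192+9 = 11 bp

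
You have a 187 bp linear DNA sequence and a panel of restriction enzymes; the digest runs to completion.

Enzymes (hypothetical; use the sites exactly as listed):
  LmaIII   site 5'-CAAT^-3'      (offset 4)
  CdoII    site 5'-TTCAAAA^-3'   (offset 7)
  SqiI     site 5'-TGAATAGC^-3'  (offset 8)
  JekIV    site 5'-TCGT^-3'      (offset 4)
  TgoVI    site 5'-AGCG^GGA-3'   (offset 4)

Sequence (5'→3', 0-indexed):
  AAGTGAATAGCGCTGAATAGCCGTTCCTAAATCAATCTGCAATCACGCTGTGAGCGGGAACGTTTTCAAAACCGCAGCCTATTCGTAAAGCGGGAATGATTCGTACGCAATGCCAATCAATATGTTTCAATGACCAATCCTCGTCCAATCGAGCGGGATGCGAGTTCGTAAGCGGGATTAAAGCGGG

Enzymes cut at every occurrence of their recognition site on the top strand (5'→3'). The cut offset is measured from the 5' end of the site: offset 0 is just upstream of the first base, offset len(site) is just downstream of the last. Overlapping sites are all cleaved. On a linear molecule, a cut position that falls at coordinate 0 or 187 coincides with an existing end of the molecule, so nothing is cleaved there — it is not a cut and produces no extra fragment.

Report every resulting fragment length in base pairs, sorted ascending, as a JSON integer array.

[4,5,5,6,6,6,6,7,7,7,10,10,11,12,13,13,14,15,15,15]

Scan for sites:
  LmaIII CAAT/4: at [32, 39, 107, 113, 117, 127, 134, 145] ⇒ [36, 43, 111, 117, 121, 131, 138, 149]
  CdoII TTCAAAA/7: at [64] ⇒ [71]
  SqiI TGAATAGC/8: at [3, 13] ⇒ [11, 21]
  JekIV TCGT/4: at [82, 100, 140, 165] ⇒ [86, 104, 144, 169]
  TgoVI AGCGGGA/4: at [52, 88, 151, 170] ⇒ [56, 92, 155, 174]

All cut coordinates (distinct, sorted): [11, 21, 36, 43, 56, 71, 86, 92, 104, 111, 117, 121, 131, 138, 144, 149, 155, 169, 174]

Fragments:
  [0,11): 11 bp
  [11,21): 10 bp
  [21,36): 15 bp
  [36,43): 7 bp
  [43,56): 13 bp
  [56,71): 15 bp
  [71,86): 15 bp
  [86,92): 6 bp
  [92,104): 12 bp
  [104,111): 7 bp
  [111,117): 6 bp
  [117,121): 4 bp
  [121,131): 10 bp
  [131,138): 7 bp
  [138,144): 6 bp
  [144,149): 5 bp
  [149,155): 6 bp
  [155,169): 14 bp
  [169,174): 5 bp
  [174,187): 13 bp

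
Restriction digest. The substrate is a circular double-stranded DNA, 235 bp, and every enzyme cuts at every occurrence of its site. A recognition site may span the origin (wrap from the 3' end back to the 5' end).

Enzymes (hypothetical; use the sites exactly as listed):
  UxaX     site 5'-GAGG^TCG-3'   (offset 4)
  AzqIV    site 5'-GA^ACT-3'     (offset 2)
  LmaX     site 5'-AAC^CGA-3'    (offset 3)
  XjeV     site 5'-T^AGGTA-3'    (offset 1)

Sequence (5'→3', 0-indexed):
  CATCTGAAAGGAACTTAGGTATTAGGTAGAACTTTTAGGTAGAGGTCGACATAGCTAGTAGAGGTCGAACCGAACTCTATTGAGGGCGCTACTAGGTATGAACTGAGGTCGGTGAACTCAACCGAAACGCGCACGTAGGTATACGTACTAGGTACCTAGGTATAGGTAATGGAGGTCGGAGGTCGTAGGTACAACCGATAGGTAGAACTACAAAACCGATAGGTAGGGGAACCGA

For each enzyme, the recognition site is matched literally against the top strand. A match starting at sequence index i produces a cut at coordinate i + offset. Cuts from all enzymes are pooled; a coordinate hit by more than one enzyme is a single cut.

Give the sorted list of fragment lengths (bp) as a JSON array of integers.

Site scan:
  UxaX (GAGGTCG, off=4): starts [41, 60, 104, 171, 178] → cuts [45, 64, 108, 175, 182]
  AzqIV (GAACT, off=2): starts [10, 28, 71, 99, 113, 204] → cuts [12, 30, 73, 101, 115, 206]
  LmaX (AACCGA, off=3): starts [67, 119, 192, 213, 229] → cuts [70, 122, 195, 216, 232]
  XjeV (TAGGTA, off=1): starts [15, 22, 35, 92, 135, 148, 156, 162, 185, 198, 219] → cuts [16, 23, 36, 93, 136, 149, 157, 163, 186, 199, 220]

All cut coordinates (distinct, sorted): [12, 16, 23, 30, 36, 45, 64, 70, 73, 93, 101, 108, 115, 122, 136, 149, 157, 163, 175, 182, 186, 195, 199, 206, 216, 220, 232]

Fragments:
  12→16: 4 bp
  16→23: 7 bp
  23→30: 7 bp
  30→36: 6 bp
  36→45: 9 bp
  45→64: 19 bp
  64→70: 6 bp
  70→73: 3 bp
  73→93: 20 bp
  93→101: 8 bp
  101→108: 7 bp
  108→115: 7 bp
  115→122: 7 bp
  122→136: 14 bp
  136→149: 13 bp
  149→157: 8 bp
  157→163: 6 bp
  163→175: 12 bp
  175→182: 7 bp
  182→186: 4 bp
  186→195: 9 bp
  195→199: 4 bp
  199→206: 7 bp
  206→216: 10 bp
  216→220: 4 bp
  220→232: 12 bp
  232→12 (wrap): 235-232+12 = 15 bp

[3,4,4,4,4,6,6,6,7,7,7,7,7,7,7,8,8,9,9,10,12,12,13,14,15,19,20]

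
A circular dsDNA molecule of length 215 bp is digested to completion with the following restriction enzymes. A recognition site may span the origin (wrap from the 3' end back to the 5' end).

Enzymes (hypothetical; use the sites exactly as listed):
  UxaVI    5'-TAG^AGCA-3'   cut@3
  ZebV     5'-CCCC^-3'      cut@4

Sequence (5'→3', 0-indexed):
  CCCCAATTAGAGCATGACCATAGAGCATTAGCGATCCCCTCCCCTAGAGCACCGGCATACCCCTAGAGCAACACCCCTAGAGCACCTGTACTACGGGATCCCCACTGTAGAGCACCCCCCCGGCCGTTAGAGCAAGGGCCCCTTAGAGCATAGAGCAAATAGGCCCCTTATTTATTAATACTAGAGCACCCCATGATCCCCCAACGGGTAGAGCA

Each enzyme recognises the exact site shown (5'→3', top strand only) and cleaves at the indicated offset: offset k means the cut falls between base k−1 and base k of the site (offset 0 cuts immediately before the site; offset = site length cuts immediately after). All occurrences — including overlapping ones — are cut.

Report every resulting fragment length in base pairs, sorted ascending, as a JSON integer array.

[1,1,1,1,3,3,3,4,5,6,7,7,8,8,8,9,9,9,11,12,13,14,16,16,17,23]

Scan for sites:
  UxaVI TAGAGCA/3: at [7, 20, 44, 63, 77, 107, 127, 143, 150, 181, 208] ⇒ [10, 23, 47, 66, 80, 110, 130, 146, 153, 184, 211]
  ZebV CCCC/4: at [0, 35, 40, 59, 73, 99, 114, 115, 116, 117, 138, 163, 188, 197, 198] ⇒ [4, 39, 44, 63, 77, 103, 118, 119, 120, 121, 142, 167, 192, 201, 202]

Pooled cuts: [4, 10, 23, 39, 44, 47, 63, 66, 77, 80, 103, 110, 118, 119, 120, 121, 130, 142, 146, 153, 167, 184, 192, 201, 202, 211]

Fragments:
  4→10: 6 bp
  10→23: 13 bp
  23→39: 16 bp
  39→44: 5 bp
  44→47: 3 bp
  47→63: 16 bp
  63→66: 3 bp
  66→77: 11 bp
  77→80: 3 bp
  80→103: 23 bp
  103→110: 7 bp
  110→118: 8 bp
  118→119: 1 bp
  119→120: 1 bp
  120→121: 1 bp
  121→130: 9 bp
  130→142: 12 bp
  142→146: 4 bp
  146→153: 7 bp
  153→167: 14 bp
  167→184: 17 bp
  184→192: 8 bp
  192→201: 9 bp
  201→202: 1 bp
  202→211: 9 bp
  211→4 (wrap): 215-211+4 = 8 bp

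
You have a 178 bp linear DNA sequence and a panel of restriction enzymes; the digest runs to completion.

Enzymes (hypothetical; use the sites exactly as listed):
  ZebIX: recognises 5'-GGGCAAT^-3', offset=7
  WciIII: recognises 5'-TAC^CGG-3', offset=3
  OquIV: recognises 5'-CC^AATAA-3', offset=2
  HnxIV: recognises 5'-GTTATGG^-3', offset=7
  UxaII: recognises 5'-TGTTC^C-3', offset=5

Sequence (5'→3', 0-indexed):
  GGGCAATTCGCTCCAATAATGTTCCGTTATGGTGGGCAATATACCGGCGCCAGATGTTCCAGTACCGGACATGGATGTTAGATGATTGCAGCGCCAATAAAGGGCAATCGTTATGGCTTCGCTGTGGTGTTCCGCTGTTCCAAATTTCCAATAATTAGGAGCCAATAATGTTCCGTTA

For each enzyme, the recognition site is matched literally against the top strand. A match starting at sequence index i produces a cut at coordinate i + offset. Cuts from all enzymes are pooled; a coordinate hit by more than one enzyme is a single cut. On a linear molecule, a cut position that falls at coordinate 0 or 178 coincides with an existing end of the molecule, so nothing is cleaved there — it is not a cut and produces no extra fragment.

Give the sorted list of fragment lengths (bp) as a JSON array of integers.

[4,5,6,7,7,8,8,8,8,9,10,10,13,14,15,16,30]

Per-enzyme occurrences:
  ZebIX GGGCAAT/7: at [0, 33, 101] ⇒ [7, 40, 108]
  WciIII TACCGG/3: at [41, 62] ⇒ [44, 65]
  OquIV CCAATAA/2: at [12, 93, 147, 161] ⇒ [14, 95, 149, 163]
  HnxIV GTTATGG/7: at [25, 109] ⇒ [32, 116]
  UxaII TGTTCC/5: at [19, 54, 127, 135, 168] ⇒ [24, 59, 132, 140, 173]

All cut coordinates (distinct, sorted): [7, 14, 24, 32, 40, 44, 59, 65, 95, 108, 116, 132, 140, 149, 163, 173]

Fragments:
  [0,7): 7 bp
  [7,14): 7 bp
  [14,24): 10 bp
  [24,32): 8 bp
  [32,40): 8 bp
  [40,44): 4 bp
  [44,59): 15 bp
  [59,65): 6 bp
  [65,95): 30 bp
  [95,108): 13 bp
  [108,116): 8 bp
  [116,132): 16 bp
  [132,140): 8 bp
  [140,149): 9 bp
  [149,163): 14 bp
  [163,173): 10 bp
  [173,178): 5 bp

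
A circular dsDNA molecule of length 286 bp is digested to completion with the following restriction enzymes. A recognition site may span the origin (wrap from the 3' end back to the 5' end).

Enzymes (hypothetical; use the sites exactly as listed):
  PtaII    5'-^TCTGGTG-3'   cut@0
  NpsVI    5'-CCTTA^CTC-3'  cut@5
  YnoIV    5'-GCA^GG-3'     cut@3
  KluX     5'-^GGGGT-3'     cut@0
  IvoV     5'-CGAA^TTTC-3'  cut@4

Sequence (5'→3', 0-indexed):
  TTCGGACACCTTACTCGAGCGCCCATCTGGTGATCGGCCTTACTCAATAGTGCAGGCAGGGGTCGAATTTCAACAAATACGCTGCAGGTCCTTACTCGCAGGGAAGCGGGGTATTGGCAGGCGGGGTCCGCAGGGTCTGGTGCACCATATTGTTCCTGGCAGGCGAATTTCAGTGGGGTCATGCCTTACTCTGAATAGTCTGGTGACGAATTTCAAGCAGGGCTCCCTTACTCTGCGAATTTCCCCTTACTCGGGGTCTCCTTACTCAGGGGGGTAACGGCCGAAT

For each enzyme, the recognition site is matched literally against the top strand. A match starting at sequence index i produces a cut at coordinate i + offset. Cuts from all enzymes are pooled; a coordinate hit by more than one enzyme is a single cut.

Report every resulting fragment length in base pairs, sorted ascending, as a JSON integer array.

Per-enzyme occurrences:
  PtaII TCTGGTG/0: at [25, 135, 198] ⇒ [25, 135, 198]
  NpsVI CCTTACTC/5: at [8, 37, 89, 183, 225, 244, 259] ⇒ [13, 42, 94, 188, 230, 249, 264]
  YnoIV GCAGG/3: at [51, 55, 83, 97, 116, 129, 158, 216] ⇒ [54, 58, 86, 100, 119, 132, 161, 219]
  KluX GGGGT/0: at [58, 107, 122, 174, 252, 270] ⇒ [58, 107, 122, 174, 252, 270]
  IvoV CGAATTTC/4: at [63, 163, 206, 235, 281] ⇒ [67, 167, 210, 239, 285]

All cut coordinates (distinct, sorted): [13, 25, 42, 54, 58, 67, 86, 94, 100, 107, 119, 122, 132, 135, 161, 167, 174, 188, 198, 210, 219, 230, 239, 249, 252, 264, 270, 285]

Fragments:
  13→25: 12 bp
  25→42: 17 bp
  42→54: 12 bp
  54→58: 4 bp
  58→67: 9 bp
  67→86: 19 bp
  86→94: 8 bp
  94→100: 6 bp
  100→107: 7 bp
  107→119: 12 bp
  119→122: 3 bp
  122→132: 10 bp
  132→135: 3 bp
  135→161: 26 bp
  161→167: 6 bp
  167→174: 7 bp
  174→188: 14 bp
  188→198: 10 bp
  198→210: 12 bp
  210→219: 9 bp
  219→230: 11 bp
  230→239: 9 bp
  239→249: 10 bp
  249→252: 3 bp
  252→264: 12 bp
  264→270: 6 bp
  270→285: 15 bp
  285→13 (wrap): 286-285+13 = 14 bp

[3,3,3,4,6,6,6,7,7,8,9,9,9,10,10,10,11,12,12,12,12,12,14,14,15,17,19,26]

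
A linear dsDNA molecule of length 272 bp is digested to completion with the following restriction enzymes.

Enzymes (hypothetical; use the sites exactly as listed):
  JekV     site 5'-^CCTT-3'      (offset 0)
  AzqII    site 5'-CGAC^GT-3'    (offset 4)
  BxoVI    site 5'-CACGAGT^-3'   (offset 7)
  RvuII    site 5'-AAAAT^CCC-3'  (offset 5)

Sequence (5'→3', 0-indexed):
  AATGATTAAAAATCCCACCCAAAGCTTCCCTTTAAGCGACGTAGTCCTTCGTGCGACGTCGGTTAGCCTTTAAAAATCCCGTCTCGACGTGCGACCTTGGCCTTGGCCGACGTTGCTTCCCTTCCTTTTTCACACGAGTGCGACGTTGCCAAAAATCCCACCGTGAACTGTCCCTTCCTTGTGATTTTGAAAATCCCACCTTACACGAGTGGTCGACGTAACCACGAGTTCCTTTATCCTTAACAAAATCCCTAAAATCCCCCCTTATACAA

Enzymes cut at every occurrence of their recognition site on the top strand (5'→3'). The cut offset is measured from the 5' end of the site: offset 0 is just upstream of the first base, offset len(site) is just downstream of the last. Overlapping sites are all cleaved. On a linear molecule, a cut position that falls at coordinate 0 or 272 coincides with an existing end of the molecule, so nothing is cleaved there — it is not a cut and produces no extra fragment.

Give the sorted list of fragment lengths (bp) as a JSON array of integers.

Site scan:
  JekV CCTT/0: at [28, 45, 66, 94, 100, 119, 123, 172, 176, 198, 230, 237, 262] ⇒ [28, 45, 66, 94, 100, 119, 123, 172, 176, 198, 230, 237, 262]
  AzqII CGACGT/4: at [36, 53, 84, 107, 140, 213] ⇒ [40, 57, 88, 111, 144, 217]
  BxoVI CACGAGT/7: at [132, 203, 222] ⇒ [139, 210, 229]
  RvuII AAAATCCC/5: at [8, 72, 151, 189, 244, 253] ⇒ [13, 77, 156, 194, 249, 258]

Pooled cuts: [13, 28, 40, 45, 57, 66, 77, 88, 94, 100, 111, 119, 123, 139, 144, 156, 172, 176, 194, 198, 210, 217, 229, 230, 237, 249, 258, 262]

Fragments:
  [0,13): 13 bp
  [13,28): 15 bp
  [28,40): 12 bp
  [40,45): 5 bp
  [45,57): 12 bp
  [57,66): 9 bp
  [66,77): 11 bp
  [77,88): 11 bp
  [88,94): 6 bp
  [94,100): 6 bp
  [100,111): 11 bp
  [111,119): 8 bp
  [119,123): 4 bp
  [123,139): 16 bp
  [139,144): 5 bp
  [144,156): 12 bp
  [156,172): 16 bp
  [172,176): 4 bp
  [176,194): 18 bp
  [194,198): 4 bp
  [198,210): 12 bp
  [210,217): 7 bp
  [217,229): 12 bp
  [229,230): 1 bp
  [230,237): 7 bp
  [237,249): 12 bp
  [249,258): 9 bp
  [258,262): 4 bp
  [262,272): 10 bp

[1,4,4,4,4,5,5,6,6,7,7,8,9,9,10,11,11,11,12,12,12,12,12,12,13,15,16,16,18]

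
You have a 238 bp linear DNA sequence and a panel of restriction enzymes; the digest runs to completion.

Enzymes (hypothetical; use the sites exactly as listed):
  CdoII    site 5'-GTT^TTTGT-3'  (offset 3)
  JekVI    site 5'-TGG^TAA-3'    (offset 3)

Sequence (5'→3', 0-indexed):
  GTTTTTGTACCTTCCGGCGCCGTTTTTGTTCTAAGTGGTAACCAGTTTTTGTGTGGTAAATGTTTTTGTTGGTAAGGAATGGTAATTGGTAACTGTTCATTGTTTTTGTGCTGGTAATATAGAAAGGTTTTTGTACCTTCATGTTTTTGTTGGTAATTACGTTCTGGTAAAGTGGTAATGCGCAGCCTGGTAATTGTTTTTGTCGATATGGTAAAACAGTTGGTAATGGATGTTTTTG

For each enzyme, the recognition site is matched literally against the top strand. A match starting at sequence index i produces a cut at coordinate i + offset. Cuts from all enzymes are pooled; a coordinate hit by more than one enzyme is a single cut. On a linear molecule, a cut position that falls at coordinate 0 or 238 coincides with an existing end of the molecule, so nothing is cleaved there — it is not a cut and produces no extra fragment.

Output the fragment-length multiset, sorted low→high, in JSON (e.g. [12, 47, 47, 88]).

Scan for sites:
  CdoII GTTTTTGT/3: at [0, 21, 44, 61, 101, 126, 142, 195] ⇒ [3, 24, 47, 64, 104, 129, 145, 198]
  JekVI TGGTAA/3: at [35, 53, 69, 79, 86, 111, 150, 164, 172, 187, 208, 220] ⇒ [38, 56, 72, 82, 89, 114, 153, 167, 175, 190, 211, 223]

All cut coordinates (distinct, sorted): [3, 24, 38, 47, 56, 64, 72, 82, 89, 104, 114, 129, 145, 153, 167, 175, 190, 198, 211, 223]

Fragment lengths:
  [0,3): 3 bp
  [3,24): 21 bp
  [24,38): 14 bp
  [38,47): 9 bp
  [47,56): 9 bp
  [56,64): 8 bp
  [64,72): 8 bp
  [72,82): 10 bp
  [82,89): 7 bp
  [89,104): 15 bp
  [104,114): 10 bp
  [114,129): 15 bp
  [129,145): 16 bp
  [145,153): 8 bp
  [153,167): 14 bp
  [167,175): 8 bp
  [175,190): 15 bp
  [190,198): 8 bp
  [198,211): 13 bp
  [211,223): 12 bp
  [223,238): 15 bp

[3,7,8,8,8,8,8,9,9,10,10,12,13,14,14,15,15,15,15,16,21]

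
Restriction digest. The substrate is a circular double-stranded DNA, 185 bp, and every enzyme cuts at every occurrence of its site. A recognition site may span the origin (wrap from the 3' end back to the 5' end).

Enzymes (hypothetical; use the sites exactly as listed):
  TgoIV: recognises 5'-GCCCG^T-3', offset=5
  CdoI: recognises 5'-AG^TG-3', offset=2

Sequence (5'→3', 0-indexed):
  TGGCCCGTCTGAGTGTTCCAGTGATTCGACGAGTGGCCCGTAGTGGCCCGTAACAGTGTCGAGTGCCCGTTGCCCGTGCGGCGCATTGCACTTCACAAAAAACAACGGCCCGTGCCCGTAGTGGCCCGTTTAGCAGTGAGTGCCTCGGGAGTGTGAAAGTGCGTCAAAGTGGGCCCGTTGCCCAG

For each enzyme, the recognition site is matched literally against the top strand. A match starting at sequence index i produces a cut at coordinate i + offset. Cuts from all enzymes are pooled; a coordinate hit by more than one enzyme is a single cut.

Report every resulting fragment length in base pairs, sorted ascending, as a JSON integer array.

Scan for sites:
  TgoIV GCCCGT/5: at [2, 35, 45, 64, 71, 107, 113, 123, 172] ⇒ [7, 40, 50, 69, 76, 112, 118, 128, 177]
  CdoI AGTG/2: at [11, 19, 31, 41, 54, 61, 119, 134, 138, 149, 157, 167, 183] ⇒ [0, 13, 21, 33, 43, 56, 63, 121, 136, 140, 151, 159, 169]

All cut coordinates (distinct, sorted): [0, 7, 13, 21, 33, 40, 43, 50, 56, 63, 69, 76, 112, 118, 121, 128, 136, 140, 151, 159, 169, 177]

Fragments:
  0→7: 7 bp
  7→13: 6 bp
  13→21: 8 bp
  21→33: 12 bp
  33→40: 7 bp
  40→43: 3 bp
  43→50: 7 bp
  50→56: 6 bp
  56→63: 7 bp
  63→69: 6 bp
  69→76: 7 bp
  76→112: 36 bp
  112→118: 6 bp
  118→121: 3 bp
  121→128: 7 bp
  128→136: 8 bp
  136→140: 4 bp
  140→151: 11 bp
  151→159: 8 bp
  159→169: 10 bp
  169→177: 8 bp
  177→0 (wrap): 185-177+0 = 8 bp

[3,3,4,6,6,6,6,7,7,7,7,7,7,8,8,8,8,8,10,11,12,36]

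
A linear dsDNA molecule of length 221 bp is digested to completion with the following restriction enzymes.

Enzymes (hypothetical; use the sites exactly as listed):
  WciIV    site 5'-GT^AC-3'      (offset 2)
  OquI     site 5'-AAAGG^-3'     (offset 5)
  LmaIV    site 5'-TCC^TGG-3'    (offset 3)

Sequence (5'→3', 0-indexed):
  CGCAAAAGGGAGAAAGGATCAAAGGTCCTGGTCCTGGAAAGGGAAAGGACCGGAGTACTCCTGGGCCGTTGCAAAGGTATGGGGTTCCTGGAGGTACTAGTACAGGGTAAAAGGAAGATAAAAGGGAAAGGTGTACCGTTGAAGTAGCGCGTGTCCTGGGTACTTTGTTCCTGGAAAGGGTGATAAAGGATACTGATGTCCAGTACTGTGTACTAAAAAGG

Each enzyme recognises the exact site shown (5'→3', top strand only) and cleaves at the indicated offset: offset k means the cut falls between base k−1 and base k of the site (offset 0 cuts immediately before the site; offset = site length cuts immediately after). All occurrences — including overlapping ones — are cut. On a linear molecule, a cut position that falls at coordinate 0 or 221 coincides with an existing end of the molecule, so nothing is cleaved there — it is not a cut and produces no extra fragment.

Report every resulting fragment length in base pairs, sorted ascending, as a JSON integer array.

Per-enzyme occurrences:
  WciIV (GTAC, off=2): starts [54, 93, 99, 132, 159, 202, 209] → cuts [56, 95, 101, 134, 161, 204, 211]
  OquI (AAAGG, off=5): starts [4, 12, 20, 37, 43, 72, 109, 120, 126, 174, 184, 216] → cuts [9, 17, 25, 42, 48, 77, 114, 125, 131, 179, 189] (position 221 is a terminus of the linear molecule — no cut)
  LmaIV (TCCTGG, off=3): starts [25, 31, 58, 85, 153, 168] → cuts [28, 34, 61, 88, 156, 171]

All cut coordinates (distinct, sorted): [9, 17, 25, 28, 34, 42, 48, 56, 61, 77, 88, 95, 101, 114, 125, 131, 134, 156, 161, 171, 179, 189, 204, 211]

Fragments:
  [0,9): 9 bp
  [9,17): 8 bp
  [17,25): 8 bp
  [25,28): 3 bp
  [28,34): 6 bp
  [34,42): 8 bp
  [42,48): 6 bp
  [48,56): 8 bp
  [56,61): 5 bp
  [61,77): 16 bp
  [77,88): 11 bp
  [88,95): 7 bp
  [95,101): 6 bp
  [101,114): 13 bp
  [114,125): 11 bp
  [125,131): 6 bp
  [131,134): 3 bp
  [134,156): 22 bp
  [156,161): 5 bp
  [161,171): 10 bp
  [171,179): 8 bp
  [179,189): 10 bp
  [189,204): 15 bp
  [204,211): 7 bp
  [211,221): 10 bp

[3,3,5,5,6,6,6,6,7,7,8,8,8,8,8,9,10,10,10,11,11,13,15,16,22]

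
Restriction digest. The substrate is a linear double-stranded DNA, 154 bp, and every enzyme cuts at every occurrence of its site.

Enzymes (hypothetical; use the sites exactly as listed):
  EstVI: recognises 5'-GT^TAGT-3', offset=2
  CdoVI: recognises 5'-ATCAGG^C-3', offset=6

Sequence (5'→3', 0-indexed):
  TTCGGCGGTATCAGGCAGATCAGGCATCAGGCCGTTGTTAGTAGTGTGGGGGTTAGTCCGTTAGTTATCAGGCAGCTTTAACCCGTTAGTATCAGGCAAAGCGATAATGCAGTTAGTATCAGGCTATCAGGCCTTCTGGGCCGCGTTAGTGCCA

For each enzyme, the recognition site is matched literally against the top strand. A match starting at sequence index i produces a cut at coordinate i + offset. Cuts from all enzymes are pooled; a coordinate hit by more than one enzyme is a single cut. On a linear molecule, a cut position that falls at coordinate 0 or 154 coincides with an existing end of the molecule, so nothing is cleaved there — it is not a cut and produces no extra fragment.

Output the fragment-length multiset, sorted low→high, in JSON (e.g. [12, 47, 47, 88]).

Site scan:
  EstVI GTTAGT/2: at [36, 51, 59, 84, 111, 144] ⇒ [38, 53, 61, 86, 113, 146]
  CdoVI ATCAGGC/6: at [9, 18, 25, 66, 90, 117, 125] ⇒ [15, 24, 31, 72, 96, 123, 131]

All cut coordinates (distinct, sorted): [15, 24, 31, 38, 53, 61, 72, 86, 96, 113, 123, 131, 146]

Fragments:
  [0,15): 15 bp
  [15,24): 9 bp
  [24,31): 7 bp
  [31,38): 7 bp
  [38,53): 15 bp
  [53,61): 8 bp
  [61,72): 11 bp
  [72,86): 14 bp
  [86,96): 10 bp
  [96,113): 17 bp
  [113,123): 10 bp
  [123,131): 8 bp
  [131,146): 15 bp
  [146,154): 8 bp

[7,7,8,8,8,9,10,10,11,14,15,15,15,17]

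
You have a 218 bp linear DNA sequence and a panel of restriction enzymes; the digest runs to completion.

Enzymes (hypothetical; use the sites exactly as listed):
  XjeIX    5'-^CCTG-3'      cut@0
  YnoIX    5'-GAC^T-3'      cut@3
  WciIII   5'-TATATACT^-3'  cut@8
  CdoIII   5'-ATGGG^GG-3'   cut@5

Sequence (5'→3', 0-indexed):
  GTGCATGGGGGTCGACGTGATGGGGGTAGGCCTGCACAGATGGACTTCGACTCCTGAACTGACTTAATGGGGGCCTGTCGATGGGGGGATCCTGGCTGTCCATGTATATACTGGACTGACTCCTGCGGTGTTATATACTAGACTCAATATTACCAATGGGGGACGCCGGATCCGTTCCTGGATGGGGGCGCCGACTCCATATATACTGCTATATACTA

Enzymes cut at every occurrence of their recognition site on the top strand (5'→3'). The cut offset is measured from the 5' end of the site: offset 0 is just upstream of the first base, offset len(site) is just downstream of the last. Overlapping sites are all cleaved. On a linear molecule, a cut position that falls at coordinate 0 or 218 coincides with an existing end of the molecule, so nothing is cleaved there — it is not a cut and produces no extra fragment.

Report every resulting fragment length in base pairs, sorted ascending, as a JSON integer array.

Site scan:
  XjeIX (CCTG, off=0): starts [30, 52, 73, 90, 121, 176] → cuts [30, 52, 73, 90, 121, 176]
  YnoIX (GACT, off=3): starts [42, 48, 60, 113, 117, 140, 192] → cuts [45, 51, 63, 116, 120, 143, 195]
  WciIII (TATATACT, off=8): starts [104, 131, 199, 209] → cuts [112, 139, 207, 217]
  CdoIII (ATGGGGG, off=5): starts [4, 19, 66, 80, 155, 181] → cuts [9, 24, 71, 85, 160, 186]

Pooled cuts: [9, 24, 30, 45, 51, 52, 63, 71, 73, 85, 90, 112, 116, 120, 121, 139, 143, 160, 176, 186, 195, 207, 217]

Fragment lengths:
  [0,9): 9 bp
  [9,24): 15 bp
  [24,30): 6 bp
  [30,45): 15 bp
  [45,51): 6 bp
  [51,52): 1 bp
  [52,63): 11 bp
  [63,71): 8 bp
  [71,73): 2 bp
  [73,85): 12 bp
  [85,90): 5 bp
  [90,112): 22 bp
  [112,116): 4 bp
  [116,120): 4 bp
  [120,121): 1 bp
  [121,139): 18 bp
  [139,143): 4 bp
  [143,160): 17 bp
  [160,176): 16 bp
  [176,186): 10 bp
  [186,195): 9 bp
  [195,207): 12 bp
  [207,217): 10 bp
  [217,218): 1 bp

[1,1,1,2,4,4,4,5,6,6,8,9,9,10,10,11,12,12,15,15,16,17,18,22]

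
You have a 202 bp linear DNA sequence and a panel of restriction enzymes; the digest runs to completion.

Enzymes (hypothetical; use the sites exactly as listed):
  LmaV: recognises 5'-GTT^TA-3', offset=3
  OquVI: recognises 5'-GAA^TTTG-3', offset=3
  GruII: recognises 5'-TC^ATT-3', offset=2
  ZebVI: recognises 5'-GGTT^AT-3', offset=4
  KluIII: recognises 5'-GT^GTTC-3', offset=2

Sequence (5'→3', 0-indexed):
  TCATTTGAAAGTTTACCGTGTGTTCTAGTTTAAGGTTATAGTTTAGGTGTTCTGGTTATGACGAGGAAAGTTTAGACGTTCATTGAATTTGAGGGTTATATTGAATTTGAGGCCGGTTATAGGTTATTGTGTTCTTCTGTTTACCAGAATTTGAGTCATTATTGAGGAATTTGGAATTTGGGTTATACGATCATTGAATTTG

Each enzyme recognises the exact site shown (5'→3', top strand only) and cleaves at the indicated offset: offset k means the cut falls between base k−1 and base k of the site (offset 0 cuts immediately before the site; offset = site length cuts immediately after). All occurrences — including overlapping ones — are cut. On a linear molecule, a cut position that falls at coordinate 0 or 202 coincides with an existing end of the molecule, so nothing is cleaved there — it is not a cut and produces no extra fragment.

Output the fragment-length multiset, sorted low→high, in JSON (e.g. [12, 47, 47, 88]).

Site scan:
  LmaV (GTTTA, off=3): starts [10, 27, 40, 69, 138] → cuts [13, 30, 43, 72, 141]
  OquVI (GAATTTG, off=3): starts [84, 102, 146, 166, 173, 195] → cuts [87, 105, 149, 169, 176, 198]
  GruII (TCATT, off=2): starts [0, 79, 155, 190] → cuts [2, 81, 157, 192]
  ZebVI (GGTTAT, off=4): starts [33, 53, 93, 114, 121, 180] → cuts [37, 57, 97, 118, 125, 184]
  KluIII (GTGTTC, off=2): starts [19, 46, 128] → cuts [21, 48, 130]

All cut coordinates (distinct, sorted): [2, 13, 21, 30, 37, 43, 48, 57, 72, 81, 87, 97, 105, 118, 125, 130, 141, 149, 157, 169, 176, 184, 192, 198]

Fragments:
  [0,2): 2 bp
  [2,13): 11 bp
  [13,21): 8 bp
  [21,30): 9 bp
  [30,37): 7 bp
  [37,43): 6 bp
  [43,48): 5 bp
  [48,57): 9 bp
  [57,72): 15 bp
  [72,81): 9 bp
  [81,87): 6 bp
  [87,97): 10 bp
  [97,105): 8 bp
  [105,118): 13 bp
  [118,125): 7 bp
  [125,130): 5 bp
  [130,141): 11 bp
  [141,149): 8 bp
  [149,157): 8 bp
  [157,169): 12 bp
  [169,176): 7 bp
  [176,184): 8 bp
  [184,192): 8 bp
  [192,198): 6 bp
  [198,202): 4 bp

[2,4,5,5,6,6,6,7,7,7,8,8,8,8,8,8,9,9,9,10,11,11,12,13,15]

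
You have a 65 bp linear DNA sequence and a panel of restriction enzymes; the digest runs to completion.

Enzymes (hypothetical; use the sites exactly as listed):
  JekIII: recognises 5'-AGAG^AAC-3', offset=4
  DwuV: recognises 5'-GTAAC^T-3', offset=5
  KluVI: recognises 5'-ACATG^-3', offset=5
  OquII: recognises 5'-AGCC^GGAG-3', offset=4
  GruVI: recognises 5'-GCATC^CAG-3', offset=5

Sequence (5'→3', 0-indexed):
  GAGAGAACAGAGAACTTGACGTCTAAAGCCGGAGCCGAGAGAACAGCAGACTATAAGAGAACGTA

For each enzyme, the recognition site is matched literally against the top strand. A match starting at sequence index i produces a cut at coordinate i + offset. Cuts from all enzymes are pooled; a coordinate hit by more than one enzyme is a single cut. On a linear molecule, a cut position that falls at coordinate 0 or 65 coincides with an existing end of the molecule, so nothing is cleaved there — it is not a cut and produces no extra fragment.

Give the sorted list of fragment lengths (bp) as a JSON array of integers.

[5,6,7,11,18,18]

Site scan:
  JekIII AGAGAAC/4: at [1, 8, 37, 55] ⇒ [5, 12, 41, 59]
  DwuV (GTAACT, off=5): no sites
  KluVI (ACATG, off=5): no sites
  OquII AGCCGGAG/4: at [26] ⇒ [30]
  GruVI (GCATCCAG, off=5): no sites

Pooled cuts: [5, 12, 30, 41, 59]

Fragments:
  [0,5): 5 bp
  [5,12): 7 bp
  [12,30): 18 bp
  [30,41): 11 bp
  [41,59): 18 bp
  [59,65): 6 bp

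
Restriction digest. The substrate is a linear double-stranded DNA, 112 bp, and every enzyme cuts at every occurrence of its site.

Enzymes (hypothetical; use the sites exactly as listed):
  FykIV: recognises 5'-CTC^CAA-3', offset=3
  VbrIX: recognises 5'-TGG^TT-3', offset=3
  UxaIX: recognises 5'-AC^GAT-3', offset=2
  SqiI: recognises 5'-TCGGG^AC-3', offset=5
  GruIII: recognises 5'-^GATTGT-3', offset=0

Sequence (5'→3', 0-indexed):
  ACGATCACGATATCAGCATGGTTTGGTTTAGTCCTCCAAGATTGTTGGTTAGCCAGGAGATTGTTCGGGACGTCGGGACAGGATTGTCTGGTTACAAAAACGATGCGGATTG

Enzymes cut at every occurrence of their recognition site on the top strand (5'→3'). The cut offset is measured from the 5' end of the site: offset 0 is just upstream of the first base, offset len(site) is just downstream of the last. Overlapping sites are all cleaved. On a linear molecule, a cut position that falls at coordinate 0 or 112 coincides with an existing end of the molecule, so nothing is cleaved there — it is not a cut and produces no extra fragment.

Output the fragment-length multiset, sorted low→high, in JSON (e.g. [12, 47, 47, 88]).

Per-enzyme occurrences:
  FykIV (CTCCAA, off=3): starts [33] → cuts [36]
  VbrIX (TGGTT, off=3): starts [18, 23, 45, 88] → cuts [21, 26, 48, 91]
  UxaIX (ACGAT, off=2): starts [0, 6, 99] → cuts [2, 8, 101]
  SqiI (TCGGGAC, off=5): starts [64, 72] → cuts [69, 77]
  GruIII (GATTGT, off=0): starts [39, 58, 81] → cuts [39, 58, 81]

All cut coordinates (distinct, sorted): [2, 8, 21, 26, 36, 39, 48, 58, 69, 77, 81, 91, 101]

Fragments:
  [0,2): 2 bp
  [2,8): 6 bp
  [8,21): 13 bp
  [21,26): 5 bp
  [26,36): 10 bp
  [36,39): 3 bp
  [39,48): 9 bp
  [48,58): 10 bp
  [58,69): 11 bp
  [69,77): 8 bp
  [77,81): 4 bp
  [81,91): 10 bp
  [91,101): 10 bp
  [101,112): 11 bp

[2,3,4,5,6,8,9,10,10,10,10,11,11,13]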